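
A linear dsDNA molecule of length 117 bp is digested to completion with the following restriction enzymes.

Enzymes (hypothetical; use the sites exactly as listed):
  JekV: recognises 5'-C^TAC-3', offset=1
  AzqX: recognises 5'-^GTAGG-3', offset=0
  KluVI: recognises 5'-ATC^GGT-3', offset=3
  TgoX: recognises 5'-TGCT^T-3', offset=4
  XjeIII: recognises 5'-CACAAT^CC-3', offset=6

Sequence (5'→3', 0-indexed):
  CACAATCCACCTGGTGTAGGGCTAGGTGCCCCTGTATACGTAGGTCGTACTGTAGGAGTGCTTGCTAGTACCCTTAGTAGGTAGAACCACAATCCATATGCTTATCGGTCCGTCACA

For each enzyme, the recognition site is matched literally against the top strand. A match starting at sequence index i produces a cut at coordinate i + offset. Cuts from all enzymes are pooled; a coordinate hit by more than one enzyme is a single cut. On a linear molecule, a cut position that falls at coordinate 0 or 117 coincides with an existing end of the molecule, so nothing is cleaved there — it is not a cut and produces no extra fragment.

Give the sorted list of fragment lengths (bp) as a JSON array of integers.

Site scan:
  JekV (CTAC, off=1): no sites
  AzqX (GTAGG, off=0): starts [15, 39, 51, 76] → cuts [15, 39, 51, 76]
  KluVI (ATCGGT, off=3): starts [103] → cuts [106]
  TgoX (TGCTT, off=4): starts [58, 98] → cuts [62, 102]
  XjeIII (CACAATCC, off=6): starts [0, 87] → cuts [6, 93]

All cut coordinates (distinct, sorted): [6, 15, 39, 51, 62, 76, 93, 102, 106]

Fragment lengths:
  [0,6): 6 bp
  [6,15): 9 bp
  [15,39): 24 bp
  [39,51): 12 bp
  [51,62): 11 bp
  [62,76): 14 bp
  [76,93): 17 bp
  [93,102): 9 bp
  [102,106): 4 bp
  [106,117): 11 bp

[4,6,9,9,11,11,12,14,17,24]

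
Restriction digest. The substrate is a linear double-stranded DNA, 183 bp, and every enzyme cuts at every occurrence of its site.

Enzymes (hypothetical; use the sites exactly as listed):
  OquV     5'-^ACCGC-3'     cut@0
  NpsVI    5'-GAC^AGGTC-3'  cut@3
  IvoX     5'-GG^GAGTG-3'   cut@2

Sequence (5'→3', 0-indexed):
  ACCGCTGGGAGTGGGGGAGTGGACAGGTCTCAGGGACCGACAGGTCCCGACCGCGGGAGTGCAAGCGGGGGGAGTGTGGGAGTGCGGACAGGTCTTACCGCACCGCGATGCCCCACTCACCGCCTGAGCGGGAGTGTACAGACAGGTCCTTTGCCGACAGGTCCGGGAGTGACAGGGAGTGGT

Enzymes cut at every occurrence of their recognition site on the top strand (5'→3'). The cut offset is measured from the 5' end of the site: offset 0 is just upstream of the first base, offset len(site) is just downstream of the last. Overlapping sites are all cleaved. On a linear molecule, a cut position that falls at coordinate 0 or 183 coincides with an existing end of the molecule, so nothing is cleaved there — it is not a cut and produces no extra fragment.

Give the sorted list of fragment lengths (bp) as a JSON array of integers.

[5,7,7,7,8,8,8,8,8,8,10,10,12,13,15,15,17,17]

Site scan:
  OquV (ACCGC, off=0): starts [0, 49, 96, 101, 118] → cuts [49, 96, 101, 118] (position 0 is a terminus of the linear molecule — no cut)
  NpsVI (GACAGGTC, off=3): starts [21, 38, 86, 140, 155] → cuts [24, 41, 89, 143, 158]
  IvoX (GGGAGTG, off=2): starts [6, 14, 54, 69, 77, 129, 164, 174] → cuts [8, 16, 56, 71, 79, 131, 166, 176]

All cut coordinates (distinct, sorted): [8, 16, 24, 41, 49, 56, 71, 79, 89, 96, 101, 118, 131, 143, 158, 166, 176]

Fragment lengths:
  [0,8): 8 bp
  [8,16): 8 bp
  [16,24): 8 bp
  [24,41): 17 bp
  [41,49): 8 bp
  [49,56): 7 bp
  [56,71): 15 bp
  [71,79): 8 bp
  [79,89): 10 bp
  [89,96): 7 bp
  [96,101): 5 bp
  [101,118): 17 bp
  [118,131): 13 bp
  [131,143): 12 bp
  [143,158): 15 bp
  [158,166): 8 bp
  [166,176): 10 bp
  [176,183): 7 bp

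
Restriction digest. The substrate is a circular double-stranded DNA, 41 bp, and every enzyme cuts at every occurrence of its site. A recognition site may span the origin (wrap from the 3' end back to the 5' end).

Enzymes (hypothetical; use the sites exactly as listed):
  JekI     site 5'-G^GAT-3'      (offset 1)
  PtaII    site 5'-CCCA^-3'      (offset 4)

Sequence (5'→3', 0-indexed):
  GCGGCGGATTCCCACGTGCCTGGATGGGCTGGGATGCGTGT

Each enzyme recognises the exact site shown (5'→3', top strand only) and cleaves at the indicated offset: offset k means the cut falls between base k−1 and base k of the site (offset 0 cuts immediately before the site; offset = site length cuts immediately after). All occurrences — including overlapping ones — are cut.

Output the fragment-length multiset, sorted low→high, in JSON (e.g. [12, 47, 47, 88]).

Scan for sites:
  JekI (GGAT, off=1): starts [5, 21, 31] → cuts [6, 22, 32]
  PtaII (CCCA, off=4): starts [10] → cuts [14]

All cut coordinates (distinct, sorted): [6, 14, 22, 32]

Fragment lengths:
  6→14: 8 bp
  14→22: 8 bp
  22→32: 10 bp
  32→6 (wrap): 41-32+6 = 15 bp

[8,8,10,15]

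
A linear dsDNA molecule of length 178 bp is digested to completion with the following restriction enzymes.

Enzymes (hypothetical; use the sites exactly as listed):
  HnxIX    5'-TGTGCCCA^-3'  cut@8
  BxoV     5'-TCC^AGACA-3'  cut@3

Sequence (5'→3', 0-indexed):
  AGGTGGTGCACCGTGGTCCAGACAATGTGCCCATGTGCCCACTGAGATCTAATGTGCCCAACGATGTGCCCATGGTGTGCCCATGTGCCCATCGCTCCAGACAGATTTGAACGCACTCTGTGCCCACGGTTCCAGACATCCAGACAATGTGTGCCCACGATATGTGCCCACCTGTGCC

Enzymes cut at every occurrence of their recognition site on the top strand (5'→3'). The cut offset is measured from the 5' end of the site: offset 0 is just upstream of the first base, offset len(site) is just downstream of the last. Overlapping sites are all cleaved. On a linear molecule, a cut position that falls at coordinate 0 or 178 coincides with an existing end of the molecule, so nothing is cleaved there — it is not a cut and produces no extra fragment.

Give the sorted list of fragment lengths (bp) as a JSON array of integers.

[7,7,8,8,8,8,11,12,13,14,16,19,19,28]

Scan for sites:
  HnxIX TGTGCCCA/8: at [25, 33, 52, 64, 75, 83, 118, 149, 162] ⇒ [33, 41, 60, 72, 83, 91, 126, 157, 170]
  BxoV TCCAGACA/3: at [16, 95, 130, 138] ⇒ [19, 98, 133, 141]

Pooled cuts: [19, 33, 41, 60, 72, 83, 91, 98, 126, 133, 141, 157, 170]

Fragments:
  [0,19): 19 bp
  [19,33): 14 bp
  [33,41): 8 bp
  [41,60): 19 bp
  [60,72): 12 bp
  [72,83): 11 bp
  [83,91): 8 bp
  [91,98): 7 bp
  [98,126): 28 bp
  [126,133): 7 bp
  [133,141): 8 bp
  [141,157): 16 bp
  [157,170): 13 bp
  [170,178): 8 bp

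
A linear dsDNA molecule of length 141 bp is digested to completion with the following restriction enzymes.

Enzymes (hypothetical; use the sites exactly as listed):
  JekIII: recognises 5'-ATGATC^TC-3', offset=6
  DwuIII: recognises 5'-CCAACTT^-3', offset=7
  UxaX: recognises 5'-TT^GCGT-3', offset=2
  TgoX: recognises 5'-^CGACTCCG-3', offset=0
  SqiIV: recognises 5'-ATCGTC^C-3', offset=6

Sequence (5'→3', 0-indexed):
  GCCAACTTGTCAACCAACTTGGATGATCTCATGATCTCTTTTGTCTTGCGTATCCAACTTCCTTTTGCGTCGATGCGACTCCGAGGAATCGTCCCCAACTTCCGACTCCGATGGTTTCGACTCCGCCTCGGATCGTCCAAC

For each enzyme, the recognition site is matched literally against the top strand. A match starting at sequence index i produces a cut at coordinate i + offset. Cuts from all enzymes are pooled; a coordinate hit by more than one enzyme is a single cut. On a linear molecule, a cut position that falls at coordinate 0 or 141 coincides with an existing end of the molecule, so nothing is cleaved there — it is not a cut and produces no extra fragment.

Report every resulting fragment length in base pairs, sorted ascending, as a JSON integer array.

[1,4,6,8,8,8,8,9,11,12,13,15,18,20]

Per-enzyme occurrences:
  JekIII ATGATCTC/6: at [22, 30] ⇒ [28, 36]
  DwuIII CCAACTT/7: at [1, 13, 53, 94] ⇒ [8, 20, 60, 101]
  UxaX TTGCGT/2: at [45, 64] ⇒ [47, 66]
  TgoX CGACTCCG/0: at [75, 102, 117] ⇒ [75, 102, 117]
  SqiIV ATCGTCC/6: at [87, 131] ⇒ [93, 137]

All cut coordinates (distinct, sorted): [8, 20, 28, 36, 47, 60, 66, 75, 93, 101, 102, 117, 137]

Fragments:
  [0,8): 8 bp
  [8,20): 12 bp
  [20,28): 8 bp
  [28,36): 8 bp
  [36,47): 11 bp
  [47,60): 13 bp
  [60,66): 6 bp
  [66,75): 9 bp
  [75,93): 18 bp
  [93,101): 8 bp
  [101,102): 1 bp
  [102,117): 15 bp
  [117,137): 20 bp
  [137,141): 4 bp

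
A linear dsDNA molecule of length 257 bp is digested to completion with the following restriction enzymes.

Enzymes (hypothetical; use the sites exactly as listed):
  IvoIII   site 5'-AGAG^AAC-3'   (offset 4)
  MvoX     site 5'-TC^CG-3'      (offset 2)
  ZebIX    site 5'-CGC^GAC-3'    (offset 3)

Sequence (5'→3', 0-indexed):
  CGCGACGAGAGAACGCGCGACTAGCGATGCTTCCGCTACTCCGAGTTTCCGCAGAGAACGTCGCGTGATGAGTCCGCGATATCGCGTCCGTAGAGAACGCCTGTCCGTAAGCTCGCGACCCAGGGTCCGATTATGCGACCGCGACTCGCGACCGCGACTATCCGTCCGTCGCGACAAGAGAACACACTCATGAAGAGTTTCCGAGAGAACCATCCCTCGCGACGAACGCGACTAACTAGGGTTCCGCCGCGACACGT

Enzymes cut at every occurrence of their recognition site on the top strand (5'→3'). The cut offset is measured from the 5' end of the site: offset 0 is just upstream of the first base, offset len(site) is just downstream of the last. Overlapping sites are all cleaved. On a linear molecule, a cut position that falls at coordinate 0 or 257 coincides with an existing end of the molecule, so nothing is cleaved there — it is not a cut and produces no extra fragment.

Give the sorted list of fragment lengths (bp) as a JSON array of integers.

[3,4,6,6,6,6,7,7,7,7,7,7,8,8,8,8,9,10,11,11,13,14,15,15,15,18,21]

Per-enzyme occurrences:
  IvoIII (AGAGAAC, off=4): starts [7, 52, 91, 176, 203] → cuts [11, 56, 95, 180, 207]
  MvoX (TCCG, off=2): starts [31, 39, 47, 72, 86, 103, 125, 160, 164, 199, 242] → cuts [33, 41, 49, 74, 88, 105, 127, 162, 166, 201, 244]
  ZebIX (CGCGAC, off=3): starts [0, 15, 113, 139, 146, 152, 169, 217, 226, 247] → cuts [3, 18, 116, 142, 149, 155, 172, 220, 229, 250]

All cut coordinates (distinct, sorted): [3, 11, 18, 33, 41, 49, 56, 74, 88, 95, 105, 116, 127, 142, 149, 155, 162, 166, 172, 180, 201, 207, 220, 229, 244, 250]

Fragment lengths:
  [0,3): 3 bp
  [3,11): 8 bp
  [11,18): 7 bp
  [18,33): 15 bp
  [33,41): 8 bp
  [41,49): 8 bp
  [49,56): 7 bp
  [56,74): 18 bp
  [74,88): 14 bp
  [88,95): 7 bp
  [95,105): 10 bp
  [105,116): 11 bp
  [116,127): 11 bp
  [127,142): 15 bp
  [142,149): 7 bp
  [149,155): 6 bp
  [155,162): 7 bp
  [162,166): 4 bp
  [166,172): 6 bp
  [172,180): 8 bp
  [180,201): 21 bp
  [201,207): 6 bp
  [207,220): 13 bp
  [220,229): 9 bp
  [229,244): 15 bp
  [244,250): 6 bp
  [250,257): 7 bp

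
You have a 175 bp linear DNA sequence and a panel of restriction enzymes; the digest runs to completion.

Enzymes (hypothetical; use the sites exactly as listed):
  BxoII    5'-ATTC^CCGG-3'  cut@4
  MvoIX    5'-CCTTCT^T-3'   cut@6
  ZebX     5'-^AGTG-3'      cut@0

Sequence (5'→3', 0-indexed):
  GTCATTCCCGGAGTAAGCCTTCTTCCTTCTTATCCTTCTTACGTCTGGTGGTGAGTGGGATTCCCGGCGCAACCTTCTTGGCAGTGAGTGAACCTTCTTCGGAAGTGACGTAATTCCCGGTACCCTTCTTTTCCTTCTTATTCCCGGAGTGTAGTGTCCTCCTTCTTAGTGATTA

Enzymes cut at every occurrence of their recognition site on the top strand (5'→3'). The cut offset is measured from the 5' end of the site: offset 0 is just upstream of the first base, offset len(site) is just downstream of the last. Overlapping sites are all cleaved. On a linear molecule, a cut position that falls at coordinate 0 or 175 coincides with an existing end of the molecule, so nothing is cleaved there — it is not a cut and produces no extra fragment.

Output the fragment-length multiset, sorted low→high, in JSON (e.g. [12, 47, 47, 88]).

[1,4,4,4,5,5,5,7,7,8,9,9,10,12,13,13,14,14,15,16]

Site scan:
  BxoII ATTCCCGG/4: at [3, 59, 112, 139] ⇒ [7, 63, 116, 143]
  MvoIX CCTTCTT/6: at [17, 24, 33, 72, 92, 123, 132, 160] ⇒ [23, 30, 39, 78, 98, 129, 138, 166]
  ZebX AGTG/0: at [53, 82, 86, 103, 147, 152, 167] ⇒ [53, 82, 86, 103, 147, 152, 167]

All cut coordinates (distinct, sorted): [7, 23, 30, 39, 53, 63, 78, 82, 86, 98, 103, 116, 129, 138, 143, 147, 152, 166, 167]

Fragment lengths:
  [0,7): 7 bp
  [7,23): 16 bp
  [23,30): 7 bp
  [30,39): 9 bp
  [39,53): 14 bp
  [53,63): 10 bp
  [63,78): 15 bp
  [78,82): 4 bp
  [82,86): 4 bp
  [86,98): 12 bp
  [98,103): 5 bp
  [103,116): 13 bp
  [116,129): 13 bp
  [129,138): 9 bp
  [138,143): 5 bp
  [143,147): 4 bp
  [147,152): 5 bp
  [152,166): 14 bp
  [166,167): 1 bp
  [167,175): 8 bp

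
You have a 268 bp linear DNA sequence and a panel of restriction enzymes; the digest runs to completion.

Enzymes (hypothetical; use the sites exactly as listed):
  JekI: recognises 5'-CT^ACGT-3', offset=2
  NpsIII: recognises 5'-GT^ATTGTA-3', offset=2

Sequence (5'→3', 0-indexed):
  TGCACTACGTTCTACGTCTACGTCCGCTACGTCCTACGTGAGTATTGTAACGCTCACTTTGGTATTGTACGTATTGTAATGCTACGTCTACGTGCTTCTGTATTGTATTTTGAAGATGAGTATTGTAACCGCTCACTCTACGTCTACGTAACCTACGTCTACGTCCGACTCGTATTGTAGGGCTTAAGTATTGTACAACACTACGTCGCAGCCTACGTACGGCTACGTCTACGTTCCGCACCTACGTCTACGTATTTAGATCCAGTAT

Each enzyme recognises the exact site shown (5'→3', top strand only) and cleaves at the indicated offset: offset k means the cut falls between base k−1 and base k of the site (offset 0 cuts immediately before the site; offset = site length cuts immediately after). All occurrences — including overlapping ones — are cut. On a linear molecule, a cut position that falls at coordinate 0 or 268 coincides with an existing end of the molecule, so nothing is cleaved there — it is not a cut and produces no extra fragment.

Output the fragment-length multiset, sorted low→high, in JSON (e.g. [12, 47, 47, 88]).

Site scan:
  JekI (CTACGT, off=2): starts [4, 11, 17, 26, 33, 81, 87, 137, 143, 152, 158, 200, 212, 222, 228, 241, 247] → cuts [6, 13, 19, 28, 35, 83, 89, 139, 145, 154, 160, 202, 214, 224, 230, 243, 249]
  NpsIII (GTATTGTA, off=2): starts [41, 61, 70, 99, 119, 171, 187] → cuts [43, 63, 72, 101, 121, 173, 189]

Pooled cuts: [6, 13, 19, 28, 35, 43, 63, 72, 83, 89, 101, 121, 139, 145, 154, 160, 173, 189, 202, 214, 224, 230, 243, 249]

Fragment lengths:
  [0,6): 6 bp
  [6,13): 7 bp
  [13,19): 6 bp
  [19,28): 9 bp
  [28,35): 7 bp
  [35,43): 8 bp
  [43,63): 20 bp
  [63,72): 9 bp
  [72,83): 11 bp
  [83,89): 6 bp
  [89,101): 12 bp
  [101,121): 20 bp
  [121,139): 18 bp
  [139,145): 6 bp
  [145,154): 9 bp
  [154,160): 6 bp
  [160,173): 13 bp
  [173,189): 16 bp
  [189,202): 13 bp
  [202,214): 12 bp
  [214,224): 10 bp
  [224,230): 6 bp
  [230,243): 13 bp
  [243,249): 6 bp
  [249,268): 19 bp

[6,6,6,6,6,6,6,7,7,8,9,9,9,10,11,12,12,13,13,13,16,18,19,20,20]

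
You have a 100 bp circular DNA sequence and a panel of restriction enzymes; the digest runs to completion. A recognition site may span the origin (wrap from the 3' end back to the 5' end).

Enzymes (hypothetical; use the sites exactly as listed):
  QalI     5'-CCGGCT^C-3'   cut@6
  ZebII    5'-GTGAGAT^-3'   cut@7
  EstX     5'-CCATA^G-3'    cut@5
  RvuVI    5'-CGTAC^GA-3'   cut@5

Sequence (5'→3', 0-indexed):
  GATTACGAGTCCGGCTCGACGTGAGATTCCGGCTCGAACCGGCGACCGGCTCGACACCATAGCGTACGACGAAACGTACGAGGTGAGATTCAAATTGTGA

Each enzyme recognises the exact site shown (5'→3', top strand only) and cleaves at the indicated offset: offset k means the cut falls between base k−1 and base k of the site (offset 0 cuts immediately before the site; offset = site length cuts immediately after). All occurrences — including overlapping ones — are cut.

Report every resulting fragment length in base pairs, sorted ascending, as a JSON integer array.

Per-enzyme occurrences:
  QalI (CCGGCTC, off=6): starts [10, 28, 45] → cuts [16, 34, 51]
  ZebII (GTGAGAT, off=7): starts [20, 82, 96] → cuts [3, 27, 89]
  EstX (CCATAG, off=5): starts [56] → cuts [61]
  RvuVI (CGTACGA, off=5): starts [62, 74] → cuts [67, 79]

Pooled cuts: [3, 16, 27, 34, 51, 61, 67, 79, 89]

Fragments:
  3→16: 13 bp
  16→27: 11 bp
  27→34: 7 bp
  34→51: 17 bp
  51→61: 10 bp
  61→67: 6 bp
  67→79: 12 bp
  79→89: 10 bp
  89→3 (wrap): 100-89+3 = 14 bp

[6,7,10,10,11,12,13,14,17]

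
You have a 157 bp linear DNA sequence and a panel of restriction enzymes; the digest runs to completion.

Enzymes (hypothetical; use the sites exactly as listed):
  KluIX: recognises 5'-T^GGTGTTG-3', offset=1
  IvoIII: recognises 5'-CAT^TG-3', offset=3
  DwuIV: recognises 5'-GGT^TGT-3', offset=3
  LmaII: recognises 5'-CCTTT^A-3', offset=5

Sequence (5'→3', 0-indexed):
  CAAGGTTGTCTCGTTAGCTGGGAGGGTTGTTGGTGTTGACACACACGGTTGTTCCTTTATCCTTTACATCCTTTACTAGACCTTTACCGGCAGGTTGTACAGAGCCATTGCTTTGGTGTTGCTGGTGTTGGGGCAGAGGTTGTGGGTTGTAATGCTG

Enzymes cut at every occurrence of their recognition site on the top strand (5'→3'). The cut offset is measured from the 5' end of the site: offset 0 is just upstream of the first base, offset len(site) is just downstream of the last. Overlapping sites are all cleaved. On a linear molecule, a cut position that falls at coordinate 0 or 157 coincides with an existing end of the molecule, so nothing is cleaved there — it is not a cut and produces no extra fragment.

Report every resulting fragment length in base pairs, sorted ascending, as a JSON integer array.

[4,6,6,7,7,9,9,9,10,10,11,13,17,18,21]

Site scan:
  KluIX (TGGTGTTG, off=1): starts [30, 113, 122] → cuts [31, 114, 123]
  IvoIII (CATTG, off=3): starts [105] → cuts [108]
  DwuIV (GGTTGT, off=3): starts [3, 24, 46, 92, 137, 144] → cuts [6, 27, 49, 95, 140, 147]
  LmaII (CCTTTA, off=5): starts [53, 60, 69, 80] → cuts [58, 65, 74, 85]

Pooled cuts: [6, 27, 31, 49, 58, 65, 74, 85, 95, 108, 114, 123, 140, 147]

Fragment lengths:
  [0,6): 6 bp
  [6,27): 21 bp
  [27,31): 4 bp
  [31,49): 18 bp
  [49,58): 9 bp
  [58,65): 7 bp
  [65,74): 9 bp
  [74,85): 11 bp
  [85,95): 10 bp
  [95,108): 13 bp
  [108,114): 6 bp
  [114,123): 9 bp
  [123,140): 17 bp
  [140,147): 7 bp
  [147,157): 10 bp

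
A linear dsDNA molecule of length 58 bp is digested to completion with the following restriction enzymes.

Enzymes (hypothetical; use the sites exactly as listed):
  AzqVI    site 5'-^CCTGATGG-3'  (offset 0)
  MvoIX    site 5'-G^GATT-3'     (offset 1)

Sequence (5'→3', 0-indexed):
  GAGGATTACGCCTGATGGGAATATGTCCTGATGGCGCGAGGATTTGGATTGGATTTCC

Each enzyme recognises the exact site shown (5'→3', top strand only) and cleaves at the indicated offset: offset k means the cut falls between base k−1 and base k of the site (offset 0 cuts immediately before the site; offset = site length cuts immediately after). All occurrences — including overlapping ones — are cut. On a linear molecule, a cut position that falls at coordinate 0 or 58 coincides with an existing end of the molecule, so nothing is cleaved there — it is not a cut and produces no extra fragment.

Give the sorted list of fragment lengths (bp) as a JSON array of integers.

[3,5,6,7,7,14,16]

Per-enzyme occurrences:
  AzqVI (CCTGATGG, off=0): starts [10, 26] → cuts [10, 26]
  MvoIX (GGATT, off=1): starts [2, 39, 45, 50] → cuts [3, 40, 46, 51]

All cut coordinates (distinct, sorted): [3, 10, 26, 40, 46, 51]

Fragment lengths:
  [0,3): 3 bp
  [3,10): 7 bp
  [10,26): 16 bp
  [26,40): 14 bp
  [40,46): 6 bp
  [46,51): 5 bp
  [51,58): 7 bp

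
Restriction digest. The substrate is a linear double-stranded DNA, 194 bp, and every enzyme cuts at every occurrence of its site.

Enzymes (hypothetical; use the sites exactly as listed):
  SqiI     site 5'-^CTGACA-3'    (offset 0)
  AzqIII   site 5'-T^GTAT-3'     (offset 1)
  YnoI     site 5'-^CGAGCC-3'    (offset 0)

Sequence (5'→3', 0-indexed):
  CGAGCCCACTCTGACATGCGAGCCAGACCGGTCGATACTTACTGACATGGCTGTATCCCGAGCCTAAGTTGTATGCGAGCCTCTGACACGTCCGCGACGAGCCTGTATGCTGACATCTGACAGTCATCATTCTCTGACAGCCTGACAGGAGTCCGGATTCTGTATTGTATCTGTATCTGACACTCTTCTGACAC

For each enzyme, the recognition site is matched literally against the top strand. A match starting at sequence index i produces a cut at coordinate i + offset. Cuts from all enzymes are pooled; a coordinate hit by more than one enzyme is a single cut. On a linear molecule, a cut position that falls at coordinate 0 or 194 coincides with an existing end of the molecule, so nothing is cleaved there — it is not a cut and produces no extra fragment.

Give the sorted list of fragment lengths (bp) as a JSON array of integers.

[4,5,5,5,6,6,7,7,7,7,8,8,10,11,11,12,15,17,20,23]

Scan for sites:
  SqiI CTGACA/0: at [10, 41, 82, 109, 116, 133, 141, 176, 187] ⇒ [10, 41, 82, 109, 116, 133, 141, 176, 187]
  AzqIII TGTAT/1: at [51, 69, 103, 160, 165, 171] ⇒ [52, 70, 104, 161, 166, 172]
  YnoI CGAGCC/0: at [0, 18, 58, 75, 97] ⇒ [18, 58, 75, 97] (position 0 is a terminus of the linear molecule — no cut)

All cut coordinates (distinct, sorted): [10, 18, 41, 52, 58, 70, 75, 82, 97, 104, 109, 116, 133, 141, 161, 166, 172, 176, 187]

Fragment lengths:
  [0,10): 10 bp
  [10,18): 8 bp
  [18,41): 23 bp
  [41,52): 11 bp
  [52,58): 6 bp
  [58,70): 12 bp
  [70,75): 5 bp
  [75,82): 7 bp
  [82,97): 15 bp
  [97,104): 7 bp
  [104,109): 5 bp
  [109,116): 7 bp
  [116,133): 17 bp
  [133,141): 8 bp
  [141,161): 20 bp
  [161,166): 5 bp
  [166,172): 6 bp
  [172,176): 4 bp
  [176,187): 11 bp
  [187,194): 7 bp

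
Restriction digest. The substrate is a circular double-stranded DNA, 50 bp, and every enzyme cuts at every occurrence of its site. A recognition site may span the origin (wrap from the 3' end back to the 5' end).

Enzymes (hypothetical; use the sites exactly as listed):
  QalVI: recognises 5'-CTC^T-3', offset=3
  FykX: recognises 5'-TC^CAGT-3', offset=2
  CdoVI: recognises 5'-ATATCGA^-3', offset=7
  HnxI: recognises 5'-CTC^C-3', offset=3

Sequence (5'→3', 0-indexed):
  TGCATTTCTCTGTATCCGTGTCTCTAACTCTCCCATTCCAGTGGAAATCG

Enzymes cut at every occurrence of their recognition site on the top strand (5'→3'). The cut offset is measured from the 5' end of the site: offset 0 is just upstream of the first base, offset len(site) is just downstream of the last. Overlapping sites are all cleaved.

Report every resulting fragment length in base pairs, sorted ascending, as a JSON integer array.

Scan for sites:
  QalVI CTCT/3: at [7, 21, 27] ⇒ [10, 24, 30]
  FykX TCCAGT/2: at [36] ⇒ [38]
  CdoVI (ATATCGA, off=7): no sites
  HnxI CTCC/3: at [29] ⇒ [32]

All cut coordinates (distinct, sorted): [10, 24, 30, 32, 38]

Fragments:
  10→24: 14 bp
  24→30: 6 bp
  30→32: 2 bp
  32→38: 6 bp
  38→10 (wrap): 50-38+10 = 22 bp

[2,6,6,14,22]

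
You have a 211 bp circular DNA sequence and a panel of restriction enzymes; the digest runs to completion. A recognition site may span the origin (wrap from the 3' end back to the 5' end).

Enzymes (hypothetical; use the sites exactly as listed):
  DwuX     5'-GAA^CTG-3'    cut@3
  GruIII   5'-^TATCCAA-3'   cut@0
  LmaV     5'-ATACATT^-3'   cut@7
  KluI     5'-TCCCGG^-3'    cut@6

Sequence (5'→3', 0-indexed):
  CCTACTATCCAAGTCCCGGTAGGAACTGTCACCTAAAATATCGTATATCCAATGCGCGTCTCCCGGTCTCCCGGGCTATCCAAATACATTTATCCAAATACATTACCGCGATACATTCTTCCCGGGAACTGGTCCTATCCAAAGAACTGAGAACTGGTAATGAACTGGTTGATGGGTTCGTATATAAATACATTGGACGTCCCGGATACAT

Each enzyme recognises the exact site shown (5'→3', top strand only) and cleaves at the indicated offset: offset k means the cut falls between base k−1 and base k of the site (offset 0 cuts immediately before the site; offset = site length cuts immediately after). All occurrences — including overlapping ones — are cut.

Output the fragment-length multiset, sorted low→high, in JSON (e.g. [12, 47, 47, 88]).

[2,3,6,7,7,8,8,11,11,11,11,13,14,14,14,20,21,30]

Scan for sites:
  DwuX GAACTG/3: at [22, 125, 143, 150, 161] ⇒ [25, 128, 146, 153, 164]
  GruIII TATCCAA/0: at [5, 45, 76, 90, 135] ⇒ [5, 45, 76, 90, 135]
  LmaV ATACATT/7: at [83, 97, 110, 187] ⇒ [90, 104, 117, 194]
  KluI TCCCGG/6: at [13, 60, 68, 119, 199] ⇒ [19, 66, 74, 125, 205]

All cut coordinates (distinct, sorted): [5, 19, 25, 45, 66, 74, 76, 90, 104, 117, 125, 128, 135, 146, 153, 164, 194, 205]

Fragment lengths:
  5→19: 14 bp
  19→25: 6 bp
  25→45: 20 bp
  45→66: 21 bp
  66→74: 8 bp
  74→76: 2 bp
  76→90: 14 bp
  90→104: 14 bp
  104→117: 13 bp
  117→125: 8 bp
  125→128: 3 bp
  128→135: 7 bp
  135→146: 11 bp
  146→153: 7 bp
  153→164: 11 bp
  164→194: 30 bp
  194→205: 11 bp
  205→5 (wrap): 211-205+5 = 11 bp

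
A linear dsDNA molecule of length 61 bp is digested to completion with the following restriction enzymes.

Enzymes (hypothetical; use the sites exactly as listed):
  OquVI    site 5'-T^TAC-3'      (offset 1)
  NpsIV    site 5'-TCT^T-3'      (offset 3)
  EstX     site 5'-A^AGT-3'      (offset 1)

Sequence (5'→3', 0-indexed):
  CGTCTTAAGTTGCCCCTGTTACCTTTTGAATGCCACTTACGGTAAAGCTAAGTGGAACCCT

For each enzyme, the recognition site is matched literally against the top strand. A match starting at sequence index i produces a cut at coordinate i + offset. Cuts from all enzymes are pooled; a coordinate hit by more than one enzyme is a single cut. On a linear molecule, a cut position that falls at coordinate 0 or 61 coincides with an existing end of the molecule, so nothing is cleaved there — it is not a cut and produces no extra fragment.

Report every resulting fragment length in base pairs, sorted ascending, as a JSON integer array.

[2,5,11,12,13,18]

Per-enzyme occurrences:
  OquVI TTAC/1: at [18, 36] ⇒ [19, 37]
  NpsIV TCTT/3: at [2] ⇒ [5]
  EstX AAGT/1: at [6, 49] ⇒ [7, 50]

All cut coordinates (distinct, sorted): [5, 7, 19, 37, 50]

Fragment lengths:
  [0,5): 5 bp
  [5,7): 2 bp
  [7,19): 12 bp
  [19,37): 18 bp
  [37,50): 13 bp
  [50,61): 11 bp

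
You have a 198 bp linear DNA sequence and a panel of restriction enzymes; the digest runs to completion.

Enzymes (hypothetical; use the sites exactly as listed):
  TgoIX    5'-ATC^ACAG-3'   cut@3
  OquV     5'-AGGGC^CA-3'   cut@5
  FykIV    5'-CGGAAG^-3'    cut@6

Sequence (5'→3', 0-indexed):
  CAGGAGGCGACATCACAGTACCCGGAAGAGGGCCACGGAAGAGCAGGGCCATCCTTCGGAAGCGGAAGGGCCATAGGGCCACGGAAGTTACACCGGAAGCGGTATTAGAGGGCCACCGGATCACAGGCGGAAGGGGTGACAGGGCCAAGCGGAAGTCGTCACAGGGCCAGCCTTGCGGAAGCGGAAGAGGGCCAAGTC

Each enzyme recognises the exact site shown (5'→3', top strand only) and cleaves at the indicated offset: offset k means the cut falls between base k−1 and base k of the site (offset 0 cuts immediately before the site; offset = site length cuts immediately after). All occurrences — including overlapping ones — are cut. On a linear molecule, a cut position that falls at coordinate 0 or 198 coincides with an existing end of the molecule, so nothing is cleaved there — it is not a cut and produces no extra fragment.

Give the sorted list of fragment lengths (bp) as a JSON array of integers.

[3,5,5,6,6,6,8,8,8,8,9,10,11,12,12,12,13,14,14,14,14]

Site scan:
  TgoIX ATCACAG/3: at [11, 119] ⇒ [14, 122]
  OquV AGGGCCA/5: at [28, 44, 66, 74, 108, 140, 162, 187] ⇒ [33, 49, 71, 79, 113, 145, 167, 192]
  FykIV CGGAAG/6: at [22, 35, 56, 62, 81, 93, 127, 149, 175, 181] ⇒ [28, 41, 62, 68, 87, 99, 133, 155, 181, 187]

All cut coordinates (distinct, sorted): [14, 28, 33, 41, 49, 62, 68, 71, 79, 87, 99, 113, 122, 133, 145, 155, 167, 181, 187, 192]

Fragment lengths:
  [0,14): 14 bp
  [14,28): 14 bp
  [28,33): 5 bp
  [33,41): 8 bp
  [41,49): 8 bp
  [49,62): 13 bp
  [62,68): 6 bp
  [68,71): 3 bp
  [71,79): 8 bp
  [79,87): 8 bp
  [87,99): 12 bp
  [99,113): 14 bp
  [113,122): 9 bp
  [122,133): 11 bp
  [133,145): 12 bp
  [145,155): 10 bp
  [155,167): 12 bp
  [167,181): 14 bp
  [181,187): 6 bp
  [187,192): 5 bp
  [192,198): 6 bp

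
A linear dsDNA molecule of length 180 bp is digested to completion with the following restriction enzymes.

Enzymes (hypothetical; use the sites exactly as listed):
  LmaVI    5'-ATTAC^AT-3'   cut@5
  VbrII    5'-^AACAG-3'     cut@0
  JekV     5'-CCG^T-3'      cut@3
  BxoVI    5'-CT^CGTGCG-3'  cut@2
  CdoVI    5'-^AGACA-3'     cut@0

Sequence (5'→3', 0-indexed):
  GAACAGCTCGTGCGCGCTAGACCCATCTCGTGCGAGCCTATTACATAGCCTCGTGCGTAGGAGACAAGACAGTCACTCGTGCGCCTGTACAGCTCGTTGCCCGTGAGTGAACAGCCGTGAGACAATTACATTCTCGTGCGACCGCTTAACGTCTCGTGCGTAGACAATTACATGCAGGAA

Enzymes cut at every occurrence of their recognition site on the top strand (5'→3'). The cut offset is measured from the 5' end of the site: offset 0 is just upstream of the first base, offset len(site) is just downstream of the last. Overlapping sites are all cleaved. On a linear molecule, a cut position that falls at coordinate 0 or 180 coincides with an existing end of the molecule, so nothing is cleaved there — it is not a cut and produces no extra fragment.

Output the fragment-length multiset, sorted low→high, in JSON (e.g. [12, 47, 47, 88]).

[1,2,5,5,6,7,7,7,8,9,10,10,10,11,16,20,20,26]

Site scan:
  LmaVI ATTACAT/5: at [39, 124, 166] ⇒ [44, 129, 171]
  VbrII AACAG/0: at [1, 109] ⇒ [1, 109]
  JekV CCGT/3: at [100, 114] ⇒ [103, 117]
  BxoVI CTCGTGCG/2: at [6, 26, 49, 75, 132, 152] ⇒ [8, 28, 51, 77, 134, 154]
  CdoVI AGACA/0: at [61, 66, 119, 161] ⇒ [61, 66, 119, 161]

Pooled cuts: [1, 8, 28, 44, 51, 61, 66, 77, 103, 109, 117, 119, 129, 134, 154, 161, 171]

Fragments:
  [0,1): 1 bp
  [1,8): 7 bp
  [8,28): 20 bp
  [28,44): 16 bp
  [44,51): 7 bp
  [51,61): 10 bp
  [61,66): 5 bp
  [66,77): 11 bp
  [77,103): 26 bp
  [103,109): 6 bp
  [109,117): 8 bp
  [117,119): 2 bp
  [119,129): 10 bp
  [129,134): 5 bp
  [134,154): 20 bp
  [154,161): 7 bp
  [161,171): 10 bp
  [171,180): 9 bp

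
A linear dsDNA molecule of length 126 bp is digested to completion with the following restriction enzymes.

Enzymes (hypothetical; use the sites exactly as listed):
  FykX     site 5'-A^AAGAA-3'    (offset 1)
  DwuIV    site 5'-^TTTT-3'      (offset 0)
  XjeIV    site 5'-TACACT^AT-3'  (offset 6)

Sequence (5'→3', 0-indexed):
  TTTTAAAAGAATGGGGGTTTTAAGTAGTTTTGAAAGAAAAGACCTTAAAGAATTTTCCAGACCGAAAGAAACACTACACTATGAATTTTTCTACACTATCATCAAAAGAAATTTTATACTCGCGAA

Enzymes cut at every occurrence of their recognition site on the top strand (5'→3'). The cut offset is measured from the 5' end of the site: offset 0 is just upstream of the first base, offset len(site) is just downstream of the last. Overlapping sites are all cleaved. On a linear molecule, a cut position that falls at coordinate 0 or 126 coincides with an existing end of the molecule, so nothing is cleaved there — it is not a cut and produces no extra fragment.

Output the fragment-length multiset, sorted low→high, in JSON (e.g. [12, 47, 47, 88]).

[1,5,5,6,6,6,8,10,11,11,13,14,15,15]

Scan for sites:
  FykX (AAAGAA, off=1): starts [5, 32, 46, 64, 104] → cuts [6, 33, 47, 65, 105]
  DwuIV (TTTT, off=0): starts [0, 17, 27, 52, 85, 86, 111] → cuts [17, 27, 52, 85, 86, 111] (position 0 is a terminus of the linear molecule — no cut)
  XjeIV (TACACTAT, off=6): starts [74, 91] → cuts [80, 97]

All cut coordinates (distinct, sorted): [6, 17, 27, 33, 47, 52, 65, 80, 85, 86, 97, 105, 111]

Fragment lengths:
  [0,6): 6 bp
  [6,17): 11 bp
  [17,27): 10 bp
  [27,33): 6 bp
  [33,47): 14 bp
  [47,52): 5 bp
  [52,65): 13 bp
  [65,80): 15 bp
  [80,85): 5 bp
  [85,86): 1 bp
  [86,97): 11 bp
  [97,105): 8 bp
  [105,111): 6 bp
  [111,126): 15 bp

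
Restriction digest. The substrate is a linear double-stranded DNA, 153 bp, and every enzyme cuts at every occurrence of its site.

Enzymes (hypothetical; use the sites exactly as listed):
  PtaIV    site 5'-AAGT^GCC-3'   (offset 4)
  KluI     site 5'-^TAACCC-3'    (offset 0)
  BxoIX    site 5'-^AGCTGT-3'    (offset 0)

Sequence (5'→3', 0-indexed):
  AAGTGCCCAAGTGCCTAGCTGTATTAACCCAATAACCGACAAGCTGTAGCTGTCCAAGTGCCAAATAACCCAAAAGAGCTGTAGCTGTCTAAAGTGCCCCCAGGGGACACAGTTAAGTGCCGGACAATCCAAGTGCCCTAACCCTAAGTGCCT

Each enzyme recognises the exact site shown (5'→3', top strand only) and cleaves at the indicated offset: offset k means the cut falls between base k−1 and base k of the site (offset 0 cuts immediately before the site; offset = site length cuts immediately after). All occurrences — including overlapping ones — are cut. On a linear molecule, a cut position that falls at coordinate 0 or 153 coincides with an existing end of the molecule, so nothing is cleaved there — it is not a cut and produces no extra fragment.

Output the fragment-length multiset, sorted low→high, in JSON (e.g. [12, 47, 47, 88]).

Scan for sites:
  PtaIV AAGTGCC/4: at [0, 8, 55, 91, 114, 130, 145] ⇒ [4, 12, 59, 95, 118, 134, 149]
  KluI TAACCC/0: at [24, 65, 138] ⇒ [24, 65, 138]
  BxoIX AGCTGT/0: at [16, 41, 47, 76, 82] ⇒ [16, 41, 47, 76, 82]

All cut coordinates (distinct, sorted): [4, 12, 16, 24, 41, 47, 59, 65, 76, 82, 95, 118, 134, 138, 149]

Fragment lengths:
  [0,4): 4 bp
  [4,12): 8 bp
  [12,16): 4 bp
  [16,24): 8 bp
  [24,41): 17 bp
  [41,47): 6 bp
  [47,59): 12 bp
  [59,65): 6 bp
  [65,76): 11 bp
  [76,82): 6 bp
  [82,95): 13 bp
  [95,118): 23 bp
  [118,134): 16 bp
  [134,138): 4 bp
  [138,149): 11 bp
  [149,153): 4 bp

[4,4,4,4,6,6,6,8,8,11,11,12,13,16,17,23]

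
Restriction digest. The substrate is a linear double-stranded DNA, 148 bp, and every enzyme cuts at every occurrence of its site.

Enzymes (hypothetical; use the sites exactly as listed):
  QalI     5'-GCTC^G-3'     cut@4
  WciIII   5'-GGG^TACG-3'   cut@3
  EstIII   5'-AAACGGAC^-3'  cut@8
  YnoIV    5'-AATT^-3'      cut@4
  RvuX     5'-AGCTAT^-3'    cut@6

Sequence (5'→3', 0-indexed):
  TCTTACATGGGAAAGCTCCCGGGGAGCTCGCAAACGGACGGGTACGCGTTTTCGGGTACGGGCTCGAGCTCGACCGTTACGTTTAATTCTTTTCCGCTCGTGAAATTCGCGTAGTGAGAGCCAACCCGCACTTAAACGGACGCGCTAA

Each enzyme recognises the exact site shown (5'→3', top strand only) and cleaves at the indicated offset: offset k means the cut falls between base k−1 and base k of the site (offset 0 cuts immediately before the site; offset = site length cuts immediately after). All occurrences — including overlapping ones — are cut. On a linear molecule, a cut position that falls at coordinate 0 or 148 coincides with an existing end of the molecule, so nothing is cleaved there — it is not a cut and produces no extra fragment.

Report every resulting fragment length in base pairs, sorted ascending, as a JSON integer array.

Per-enzyme occurrences:
  QalI GCTCG/4: at [25, 61, 67, 95] ⇒ [29, 65, 71, 99]
  WciIII GGGTACG/3: at [39, 53] ⇒ [42, 56]
  EstIII AAACGGAC/8: at [31, 133] ⇒ [39, 141]
  YnoIV AATT/4: at [84, 103] ⇒ [88, 107]
  RvuX (AGCTAT, off=6): no sites

All cut coordinates (distinct, sorted): [29, 39, 42, 56, 65, 71, 88, 99, 107, 141]

Fragments:
  [0,29): 29 bp
  [29,39): 10 bp
  [39,42): 3 bp
  [42,56): 14 bp
  [56,65): 9 bp
  [65,71): 6 bp
  [71,88): 17 bp
  [88,99): 11 bp
  [99,107): 8 bp
  [107,141): 34 bp
  [141,148): 7 bp

[3,6,7,8,9,10,11,14,17,29,34]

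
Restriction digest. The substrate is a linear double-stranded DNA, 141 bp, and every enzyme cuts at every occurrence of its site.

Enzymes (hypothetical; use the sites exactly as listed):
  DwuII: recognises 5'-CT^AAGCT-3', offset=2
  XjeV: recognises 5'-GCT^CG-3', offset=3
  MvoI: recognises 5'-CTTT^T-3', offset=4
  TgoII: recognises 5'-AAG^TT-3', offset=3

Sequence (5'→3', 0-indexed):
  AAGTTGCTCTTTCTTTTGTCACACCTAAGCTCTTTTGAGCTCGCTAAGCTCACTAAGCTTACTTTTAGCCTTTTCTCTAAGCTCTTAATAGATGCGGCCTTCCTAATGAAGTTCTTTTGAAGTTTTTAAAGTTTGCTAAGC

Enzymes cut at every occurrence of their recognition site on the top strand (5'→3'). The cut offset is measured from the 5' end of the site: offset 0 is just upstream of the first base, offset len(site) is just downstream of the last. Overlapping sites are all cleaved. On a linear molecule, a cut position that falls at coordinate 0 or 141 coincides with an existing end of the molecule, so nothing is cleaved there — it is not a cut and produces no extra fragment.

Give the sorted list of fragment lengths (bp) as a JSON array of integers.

Per-enzyme occurrences:
  DwuII CTAAGCT/2: at [24, 43, 52, 76] ⇒ [26, 45, 54, 78]
  XjeV GCTCG/3: at [38] ⇒ [41]
  MvoI CTTTT/4: at [12, 31, 61, 69, 113] ⇒ [16, 35, 65, 73, 117]
  TgoII AAGTT/3: at [0, 108, 119, 128] ⇒ [3, 111, 122, 131]

Pooled cuts: [3, 16, 26, 35, 41, 45, 54, 65, 73, 78, 111, 117, 122, 131]

Fragments:
  [0,3): 3 bp
  [3,16): 13 bp
  [16,26): 10 bp
  [26,35): 9 bp
  [35,41): 6 bp
  [41,45): 4 bp
  [45,54): 9 bp
  [54,65): 11 bp
  [65,73): 8 bp
  [73,78): 5 bp
  [78,111): 33 bp
  [111,117): 6 bp
  [117,122): 5 bp
  [122,131): 9 bp
  [131,141): 10 bp

[3,4,5,5,6,6,8,9,9,9,10,10,11,13,33]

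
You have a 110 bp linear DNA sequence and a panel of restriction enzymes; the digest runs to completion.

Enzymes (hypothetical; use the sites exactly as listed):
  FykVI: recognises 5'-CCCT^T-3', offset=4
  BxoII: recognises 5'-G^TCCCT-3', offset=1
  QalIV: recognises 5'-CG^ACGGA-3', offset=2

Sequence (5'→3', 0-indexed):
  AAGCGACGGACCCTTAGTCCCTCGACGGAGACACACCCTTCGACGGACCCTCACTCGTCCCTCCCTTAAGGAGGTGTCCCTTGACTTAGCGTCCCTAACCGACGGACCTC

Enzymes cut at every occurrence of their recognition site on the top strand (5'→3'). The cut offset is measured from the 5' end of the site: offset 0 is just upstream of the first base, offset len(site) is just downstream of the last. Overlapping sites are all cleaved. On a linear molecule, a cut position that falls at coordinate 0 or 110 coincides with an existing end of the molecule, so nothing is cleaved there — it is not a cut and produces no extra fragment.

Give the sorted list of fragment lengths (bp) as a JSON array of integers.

[3,3,5,5,7,9,9,9,10,10,10,15,15]

Scan for sites:
  FykVI CCCTT/4: at [10, 35, 62, 77] ⇒ [14, 39, 66, 81]
  BxoII GTCCCT/1: at [16, 56, 75, 90] ⇒ [17, 57, 76, 91]
  QalIV CGACGGA/2: at [3, 22, 40, 99] ⇒ [5, 24, 42, 101]

Pooled cuts: [5, 14, 17, 24, 39, 42, 57, 66, 76, 81, 91, 101]

Fragment lengths:
  [0,5): 5 bp
  [5,14): 9 bp
  [14,17): 3 bp
  [17,24): 7 bp
  [24,39): 15 bp
  [39,42): 3 bp
  [42,57): 15 bp
  [57,66): 9 bp
  [66,76): 10 bp
  [76,81): 5 bp
  [81,91): 10 bp
  [91,101): 10 bp
  [101,110): 9 bp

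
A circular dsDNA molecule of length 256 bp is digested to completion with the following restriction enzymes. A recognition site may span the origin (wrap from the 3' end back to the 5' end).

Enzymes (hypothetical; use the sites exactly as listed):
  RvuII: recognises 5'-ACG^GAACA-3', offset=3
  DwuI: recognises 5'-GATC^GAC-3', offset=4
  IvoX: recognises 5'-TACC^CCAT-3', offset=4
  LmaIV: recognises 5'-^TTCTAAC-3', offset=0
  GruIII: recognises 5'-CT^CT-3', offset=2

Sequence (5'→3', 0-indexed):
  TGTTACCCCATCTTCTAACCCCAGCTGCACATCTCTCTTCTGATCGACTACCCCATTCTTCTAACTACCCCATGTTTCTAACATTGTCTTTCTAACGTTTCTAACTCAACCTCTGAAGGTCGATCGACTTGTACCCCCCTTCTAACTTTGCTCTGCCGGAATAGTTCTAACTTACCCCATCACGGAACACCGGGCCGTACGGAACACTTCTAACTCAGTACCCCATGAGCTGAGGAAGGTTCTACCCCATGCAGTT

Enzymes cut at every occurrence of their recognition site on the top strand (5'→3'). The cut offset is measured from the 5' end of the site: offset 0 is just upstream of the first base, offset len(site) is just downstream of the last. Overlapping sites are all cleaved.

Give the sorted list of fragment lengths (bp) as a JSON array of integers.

Site scan:
  RvuII ACGGAACA/3: at [181, 198] ⇒ [184, 201]
  DwuI GATCGAC/4: at [41, 121] ⇒ [45, 125]
  IvoX TACCCCAT/4: at [3, 48, 65, 172, 218, 242] ⇒ [7, 52, 69, 176, 222, 246]
  LmaIV TTCTAAC/0: at [12, 58, 75, 89, 98, 139, 164, 207] ⇒ [12, 58, 75, 89, 98, 139, 164, 207]
  GruIII CTCT/2: at [32, 34, 110, 150] ⇒ [34, 36, 112, 152]

Pooled cuts: [7, 12, 34, 36, 45, 52, 58, 69, 75, 89, 98, 112, 125, 139, 152, 164, 176, 184, 201, 207, 222, 246]

Fragment lengths:
  7→12: 5 bp
  12→34: 22 bp
  34→36: 2 bp
  36→45: 9 bp
  45→52: 7 bp
  52→58: 6 bp
  58→69: 11 bp
  69→75: 6 bp
  75→89: 14 bp
  89→98: 9 bp
  98→112: 14 bp
  112→125: 13 bp
  125→139: 14 bp
  139→152: 13 bp
  152→164: 12 bp
  164→176: 12 bp
  176→184: 8 bp
  184→201: 17 bp
  201→207: 6 bp
  207→222: 15 bp
  222→246: 24 bp
  246→7 (wrap): 256-246+7 = 17 bp

[2,5,6,6,6,7,8,9,9,11,12,12,13,13,14,14,14,15,17,17,22,24]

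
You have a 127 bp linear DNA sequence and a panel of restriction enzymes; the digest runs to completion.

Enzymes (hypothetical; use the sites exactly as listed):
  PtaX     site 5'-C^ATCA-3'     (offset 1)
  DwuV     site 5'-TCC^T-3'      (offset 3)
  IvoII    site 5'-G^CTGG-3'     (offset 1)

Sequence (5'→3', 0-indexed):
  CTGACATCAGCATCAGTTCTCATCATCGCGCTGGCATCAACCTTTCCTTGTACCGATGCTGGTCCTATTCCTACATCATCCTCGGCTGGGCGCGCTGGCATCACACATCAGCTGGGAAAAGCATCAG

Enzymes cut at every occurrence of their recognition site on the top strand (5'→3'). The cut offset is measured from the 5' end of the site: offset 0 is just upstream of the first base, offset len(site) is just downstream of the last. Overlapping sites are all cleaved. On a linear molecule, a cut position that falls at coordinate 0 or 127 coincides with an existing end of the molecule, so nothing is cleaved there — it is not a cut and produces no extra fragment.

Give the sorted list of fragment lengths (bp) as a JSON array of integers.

Scan for sites:
  PtaX CATCA/1: at [4, 10, 20, 34, 73, 98, 105, 121] ⇒ [5, 11, 21, 35, 74, 99, 106, 122]
  DwuV TCCT/3: at [44, 62, 68, 78] ⇒ [47, 65, 71, 81]
  IvoII GCTGG/1: at [29, 57, 84, 93, 110] ⇒ [30, 58, 85, 94, 111]

All cut coordinates (distinct, sorted): [5, 11, 21, 30, 35, 47, 58, 65, 71, 74, 81, 85, 94, 99, 106, 111, 122]

Fragments:
  [0,5): 5 bp
  [5,11): 6 bp
  [11,21): 10 bp
  [21,30): 9 bp
  [30,35): 5 bp
  [35,47): 12 bp
  [47,58): 11 bp
  [58,65): 7 bp
  [65,71): 6 bp
  [71,74): 3 bp
  [74,81): 7 bp
  [81,85): 4 bp
  [85,94): 9 bp
  [94,99): 5 bp
  [99,106): 7 bp
  [106,111): 5 bp
  [111,122): 11 bp
  [122,127): 5 bp

[3,4,5,5,5,5,5,6,6,7,7,7,9,9,10,11,11,12]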